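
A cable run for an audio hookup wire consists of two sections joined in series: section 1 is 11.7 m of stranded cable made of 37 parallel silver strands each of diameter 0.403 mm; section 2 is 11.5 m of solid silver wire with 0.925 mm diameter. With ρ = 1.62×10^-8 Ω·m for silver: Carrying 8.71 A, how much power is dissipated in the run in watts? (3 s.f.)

Section 1: A_strand = π(2.0150e-04)² = 1.276e-07 m²; R₁ = ρL/(N·A_s) = (1.62×10^-8)(11.7)/(37×1.276e-07) = 0.04016 Ω
Section 2: A = π(d/2)² = π(4.6250e-04 m)² = 6.720e-07 m²
R₂ = (1.62×10^-8)(11.5)/(6.720e-07) = 0.2772 Ω
R = R₁ + R₂ = 0.3174 Ω
P = I²R = (8.71)² × 0.3174 = 24.1 W

24.1 W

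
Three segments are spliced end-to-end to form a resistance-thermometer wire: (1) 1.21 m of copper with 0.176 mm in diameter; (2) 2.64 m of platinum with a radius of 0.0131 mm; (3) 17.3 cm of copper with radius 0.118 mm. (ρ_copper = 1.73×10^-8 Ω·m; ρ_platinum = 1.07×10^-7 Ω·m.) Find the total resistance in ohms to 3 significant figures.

Seg 1: A = π(d/2)² = π(8.8000e-05 m)² = 2.433e-08 m²
R_1 = (1.73×10^-8)(1.21)/(2.433e-08) = 0.8604 Ω
Seg 2: A = πr² = π(1.3100e-05 m)² = 5.391e-10 m²
R_2 = (1.07×10^-7)(2.64)/(5.391e-10) = 524 Ω
Seg 3: A = πr² = π(1.1800e-04 m)² = 4.374e-08 m²
R_3 = (1.73×10^-8)(0.173)/(4.374e-08) = 0.06842 Ω
R_total = R_1 + R_2 + R_3 = 525 Ω

525 Ω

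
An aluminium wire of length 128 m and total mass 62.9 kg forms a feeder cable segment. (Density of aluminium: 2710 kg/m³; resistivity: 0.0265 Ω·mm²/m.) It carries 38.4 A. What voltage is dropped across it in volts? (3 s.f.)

ρ = 0.0265 Ω·mm²/m = 2.65×10^-8 Ω·m
A = m/(density·L) = 62.9/(2710×128) = 1.8133e-04 m²
R = ρL/A = (2.65×10^-8)(128)/(1.8133e-04) = 0.01871 Ω
V = IR = 38.4 × 0.01871 = 0.718 V

0.718 V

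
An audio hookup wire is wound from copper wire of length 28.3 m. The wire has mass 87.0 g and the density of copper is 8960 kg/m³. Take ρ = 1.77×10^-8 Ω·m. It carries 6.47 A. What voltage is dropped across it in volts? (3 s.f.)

A = m/(density·L) = 0.087/(8960×28.3) = 3.4310e-07 m²
R = ρL/A = (1.77×10^-8)(28.3)/(3.4310e-07) = 1.46 Ω
V = IR = 6.47 × 1.46 = 9.45 V

9.45 V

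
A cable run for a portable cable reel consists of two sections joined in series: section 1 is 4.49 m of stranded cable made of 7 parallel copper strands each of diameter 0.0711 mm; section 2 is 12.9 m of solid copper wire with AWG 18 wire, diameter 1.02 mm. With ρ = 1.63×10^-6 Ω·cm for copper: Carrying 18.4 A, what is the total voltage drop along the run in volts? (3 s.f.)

53.2 V

ρ = 1.63×10^-6 Ω·cm = 1.63×10^-8 Ω·m
Section 1: A_strand = π(3.5550e-05)² = 3.970e-09 m²; R₁ = ρL/(N·A_s) = (1.63×10^-8)(4.49)/(7×3.970e-09) = 2.633 Ω
Section 2: A = π(1.02/2 mm)² = π(5.1000e-04 m)² = 8.171e-07 m²
R₂ = (1.63×10^-8)(12.9)/(8.171e-07) = 0.2573 Ω
R = R₁ + R₂ = 2.891 Ω
V = IR = 18.4 × 2.891 = 53.2 V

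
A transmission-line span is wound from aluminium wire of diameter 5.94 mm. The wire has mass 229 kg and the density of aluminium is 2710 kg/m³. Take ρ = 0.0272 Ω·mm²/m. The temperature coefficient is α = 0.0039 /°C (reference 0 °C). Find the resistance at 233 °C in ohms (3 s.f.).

5.71 Ω

ρ = 0.0272 Ω·mm²/m = 2.72×10^-8 Ω·m
A = π(d/2)² = π(2.9700e-03 m)² = 2.7712e-05 m²
L = m/(density·A) = 229/(2710×2.7712e-05) = 3049 m
R = ρL/A = (2.72×10^-8)(3049)/(2.7712e-05) = 2.993 Ω
R(233 °C) = 2.993 × (1 + 0.0039×233) = 5.71 Ω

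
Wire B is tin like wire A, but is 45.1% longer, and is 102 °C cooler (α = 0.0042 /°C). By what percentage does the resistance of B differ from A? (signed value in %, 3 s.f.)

-17.1%

R ∝ ρL/d² with ρ ∝ (1+αΔT), so R_B/R_A = (1 + 45.1/100) × (1 − 0.0042×102)
= 1.451 × 0.5716 = 0.8294
(R_B − R_A)/R_A = 0.8294 − 1 = -17.1%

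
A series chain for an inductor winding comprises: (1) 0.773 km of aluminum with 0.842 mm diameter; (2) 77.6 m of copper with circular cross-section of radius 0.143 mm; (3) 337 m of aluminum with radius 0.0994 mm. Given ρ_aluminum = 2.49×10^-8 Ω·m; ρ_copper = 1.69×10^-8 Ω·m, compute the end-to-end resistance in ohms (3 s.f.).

Seg 1: A = π(d/2)² = π(4.2100e-04 m)² = 5.568e-07 m²
R_1 = (2.49×10^-8)(773)/(5.568e-07) = 34.57 Ω
Seg 2: A = πr² = π(1.4300e-04 m)² = 6.424e-08 m²
R_2 = (1.69×10^-8)(77.6)/(6.424e-08) = 20.41 Ω
Seg 3: A = πr² = π(9.9400e-05 m)² = 3.104e-08 m²
R_3 = (2.49×10^-8)(337)/(3.104e-08) = 270.3 Ω
R_total = R_1 + R_2 + R_3 = 325 Ω

325 Ω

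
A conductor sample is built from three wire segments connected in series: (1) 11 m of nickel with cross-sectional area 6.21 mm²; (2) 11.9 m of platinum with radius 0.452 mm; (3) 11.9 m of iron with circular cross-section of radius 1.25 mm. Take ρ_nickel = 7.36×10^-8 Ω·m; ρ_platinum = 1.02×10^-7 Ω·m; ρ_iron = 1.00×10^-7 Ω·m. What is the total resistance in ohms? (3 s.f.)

Seg 1: A = 6.21 mm² = 6.210e-06 m²
R_1 = (7.36×10^-8)(11)/(6.210e-06) = 0.1304 Ω
Seg 2: A = πr² = π(4.5200e-04 m)² = 6.418e-07 m²
R_2 = (1.02×10^-7)(11.9)/(6.418e-07) = 1.891 Ω
Seg 3: A = πr² = π(1.2500e-03 m)² = 4.909e-06 m²
R_3 = (1.00×10^-7)(11.9)/(4.909e-06) = 0.2424 Ω
R_total = R_1 + R_2 + R_3 = 2.26 Ω

2.26 Ω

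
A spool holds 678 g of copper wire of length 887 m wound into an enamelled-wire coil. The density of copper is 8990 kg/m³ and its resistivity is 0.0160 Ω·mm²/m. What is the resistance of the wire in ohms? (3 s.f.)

167 Ω

ρ = 0.0160 Ω·mm²/m = 1.60×10^-8 Ω·m
A = m/(density·L) = 0.678/(8990×887) = 8.5025e-08 m²
R = ρL/A = (1.60×10^-8)(887)/(8.5025e-08) = 167 Ω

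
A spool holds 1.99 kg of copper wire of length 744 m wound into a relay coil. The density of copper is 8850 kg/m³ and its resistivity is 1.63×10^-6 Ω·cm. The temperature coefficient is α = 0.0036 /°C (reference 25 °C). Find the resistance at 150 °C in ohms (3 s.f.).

ρ = 1.63×10^-6 Ω·cm = 1.63×10^-8 Ω·m
A = m/(density·L) = 1.99/(8850×744) = 3.0223e-07 m²
R = ρL/A = (1.63×10^-8)(744)/(3.0223e-07) = 40.13 Ω
R(150 °C) = 40.13 × (1 + 0.0036×125) = 58.2 Ω

58.2 Ω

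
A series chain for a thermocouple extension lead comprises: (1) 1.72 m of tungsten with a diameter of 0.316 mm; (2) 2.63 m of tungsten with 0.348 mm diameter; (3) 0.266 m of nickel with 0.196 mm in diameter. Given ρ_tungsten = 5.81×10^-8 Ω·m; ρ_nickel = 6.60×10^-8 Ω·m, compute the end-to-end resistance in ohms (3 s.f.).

Seg 1: A = π(d/2)² = π(1.5800e-04 m)² = 7.843e-08 m²
R_1 = (5.81×10^-8)(1.72)/(7.843e-08) = 1.274 Ω
Seg 2: A = π(d/2)² = π(1.7400e-04 m)² = 9.511e-08 m²
R_2 = (5.81×10^-8)(2.63)/(9.511e-08) = 1.607 Ω
Seg 3: A = π(d/2)² = π(9.8000e-05 m)² = 3.017e-08 m²
R_3 = (6.60×10^-8)(0.266)/(3.017e-08) = 0.5819 Ω
R_total = R_1 + R_2 + R_3 = 3.46 Ω

3.46 Ω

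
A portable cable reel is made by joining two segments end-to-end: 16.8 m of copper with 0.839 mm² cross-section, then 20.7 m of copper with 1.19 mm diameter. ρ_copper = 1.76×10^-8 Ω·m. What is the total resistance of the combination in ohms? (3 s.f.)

0.680 Ω

Segment 1: A = 0.839 mm² = 8.390e-07 m²
R₁ = ρL/A = (1.76×10^-8)(16.8)/(8.390e-07) = 0.3524 Ω
Segment 2: A = π(d/2)² = π(5.9500e-04 m)² = 1.112e-06 m²
R₂ = (1.76×10^-8)(20.7)/(1.112e-06) = 0.3276 Ω
R = R₁ + R₂ = 0.680 Ω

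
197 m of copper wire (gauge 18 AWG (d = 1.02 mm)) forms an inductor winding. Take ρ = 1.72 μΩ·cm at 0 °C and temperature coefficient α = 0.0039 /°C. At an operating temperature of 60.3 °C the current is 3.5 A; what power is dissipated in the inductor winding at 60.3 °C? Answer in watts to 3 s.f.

ρ = 1.72 μΩ·cm = 1.72×10^-8 Ω·m
A = π(1.02/2 mm)² = π(5.1000e-04 m)² = 8.171e-07 m²
R₍0₎ = ρL/A = (1.72×10^-8)(197)/(8.171e-07) = 4.147 Ω
R₍60.3₎ = R₍0₎(1 + αΔT) = 4.147 × (1 + 0.0039×60.3) = 5.122 Ω
P = I²R = (3.5)² × 5.122 = 62.7 W

62.7 W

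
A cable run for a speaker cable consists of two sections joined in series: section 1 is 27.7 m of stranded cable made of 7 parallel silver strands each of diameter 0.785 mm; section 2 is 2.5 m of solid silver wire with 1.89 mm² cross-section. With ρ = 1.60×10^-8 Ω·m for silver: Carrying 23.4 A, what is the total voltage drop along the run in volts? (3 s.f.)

Section 1: A_strand = π(3.9250e-04)² = 4.840e-07 m²; R₁ = ρL/(N·A_s) = (1.60×10^-8)(27.7)/(7×4.840e-07) = 0.1308 Ω
Section 2: A = 1.89 mm² = 1.890e-06 m²
R₂ = (1.60×10^-8)(2.5)/(1.890e-06) = 0.02116 Ω
R = R₁ + R₂ = 0.152 Ω
V = IR = 23.4 × 0.152 = 3.56 V

3.56 V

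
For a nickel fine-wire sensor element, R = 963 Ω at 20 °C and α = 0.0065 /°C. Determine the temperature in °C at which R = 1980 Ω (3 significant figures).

R = R₀(1 + α(T − T₀)) ⇒ T = T₀ + (R/R₀ − 1)/α
T = 20 + (1980/963 − 1)/0.0065 = 20 + (1.056)/0.0065 = 182 °C

182 °C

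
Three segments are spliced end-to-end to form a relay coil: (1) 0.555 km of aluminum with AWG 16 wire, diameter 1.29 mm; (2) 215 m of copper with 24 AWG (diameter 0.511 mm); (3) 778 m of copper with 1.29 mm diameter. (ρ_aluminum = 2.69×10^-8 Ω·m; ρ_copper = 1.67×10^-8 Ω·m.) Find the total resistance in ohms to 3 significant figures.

38.9 Ω

Seg 1: A = π(1.29/2 mm)² = π(6.4500e-04 m)² = 1.307e-06 m²
R_1 = (2.69×10^-8)(555)/(1.307e-06) = 11.42 Ω
Seg 2: A = π(0.511/2 mm)² = π(2.5550e-04 m)² = 2.051e-07 m²
R_2 = (1.67×10^-8)(215)/(2.051e-07) = 17.51 Ω
Seg 3: A = π(d/2)² = π(6.4500e-04 m)² = 1.307e-06 m²
R_3 = (1.67×10^-8)(778)/(1.307e-06) = 9.941 Ω
R_total = R_1 + R_2 + R_3 = 38.9 Ω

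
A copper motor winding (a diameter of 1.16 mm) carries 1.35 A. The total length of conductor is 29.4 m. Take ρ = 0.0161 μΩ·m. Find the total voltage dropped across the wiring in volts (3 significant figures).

0.605 V

ρ = 0.0161 μΩ·m = 1.61×10^-8 Ω·m
A = π(d/2)² = π(5.8000e-04 m)² = 1.057e-06 m²
R = ρL/A = (1.61×10^-8)(29.4)/(1.057e-06) = 0.4479 Ω
V = IR = 1.35 × 0.4479 = 0.605 V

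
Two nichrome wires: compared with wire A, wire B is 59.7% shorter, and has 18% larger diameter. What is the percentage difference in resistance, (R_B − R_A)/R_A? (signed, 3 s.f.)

R ∝ L/d², so R_B/R_A = (1 − 59.7/100) × (1 + 18/100)⁻²
= 0.403 × 0.7182 = 0.2894
(R_B − R_A)/R_A = 0.2894 − 1 = -71.1%

-71.1%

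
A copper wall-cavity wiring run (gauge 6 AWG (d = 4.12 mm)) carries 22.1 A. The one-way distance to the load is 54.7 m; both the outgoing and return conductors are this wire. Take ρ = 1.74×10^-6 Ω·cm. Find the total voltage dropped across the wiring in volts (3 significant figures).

ρ = 1.74×10^-6 Ω·cm = 1.74×10^-8 Ω·m
A = π(4.12/2 mm)² = π(2.0600e-03 m)² = 1.333e-05 m²
Total conductor length (both ways) L = 2 × 54.7 = 109.4 m
R = ρL/A = (1.74×10^-8)(109.4)/(1.333e-05) = 0.1428 Ω
V = IR = 22.1 × 0.1428 = 3.16 V

3.16 V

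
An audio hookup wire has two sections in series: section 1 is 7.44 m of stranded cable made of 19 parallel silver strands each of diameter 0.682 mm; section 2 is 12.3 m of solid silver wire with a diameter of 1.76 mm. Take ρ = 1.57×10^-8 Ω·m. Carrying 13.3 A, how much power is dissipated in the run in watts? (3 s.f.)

17.0 W

Section 1: A_strand = π(3.4100e-04)² = 3.653e-07 m²; R₁ = ρL/(N·A_s) = (1.57×10^-8)(7.44)/(19×3.653e-07) = 0.01683 Ω
Section 2: A = π(d/2)² = π(8.8000e-04 m)² = 2.433e-06 m²
R₂ = (1.57×10^-8)(12.3)/(2.433e-06) = 0.07938 Ω
R = R₁ + R₂ = 0.09621 Ω
P = I²R = (13.3)² × 0.09621 = 17.0 W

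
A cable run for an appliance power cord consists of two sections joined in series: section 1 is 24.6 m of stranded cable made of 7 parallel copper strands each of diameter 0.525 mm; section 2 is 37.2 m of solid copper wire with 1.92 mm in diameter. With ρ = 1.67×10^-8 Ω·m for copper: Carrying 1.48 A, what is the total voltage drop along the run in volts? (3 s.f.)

0.719 V

Section 1: A_strand = π(2.6250e-04)² = 2.165e-07 m²; R₁ = ρL/(N·A_s) = (1.67×10^-8)(24.6)/(7×2.165e-07) = 0.2711 Ω
Section 2: A = π(d/2)² = π(9.6000e-04 m)² = 2.895e-06 m²
R₂ = (1.67×10^-8)(37.2)/(2.895e-06) = 0.2146 Ω
R = R₁ + R₂ = 0.4857 Ω
V = IR = 1.48 × 0.4857 = 0.719 V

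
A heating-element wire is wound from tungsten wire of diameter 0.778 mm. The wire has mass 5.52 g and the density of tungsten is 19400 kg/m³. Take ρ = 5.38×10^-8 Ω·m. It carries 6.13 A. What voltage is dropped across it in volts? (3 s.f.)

A = π(d/2)² = π(3.8900e-04 m)² = 4.7539e-07 m²
L = m/(density·A) = 0.00552/(19400×4.7539e-07) = 0.5985 m
R = ρL/A = (5.38×10^-8)(0.5985)/(4.7539e-07) = 0.06774 Ω
V = IR = 6.13 × 0.06774 = 0.415 V

0.415 V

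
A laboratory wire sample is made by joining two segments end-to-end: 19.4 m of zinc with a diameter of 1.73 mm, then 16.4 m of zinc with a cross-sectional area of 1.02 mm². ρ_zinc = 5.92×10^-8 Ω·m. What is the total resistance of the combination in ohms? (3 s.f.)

1.44 Ω

Segment 1: A = π(d/2)² = π(8.6500e-04 m)² = 2.351e-06 m²
R₁ = ρL/A = (5.92×10^-8)(19.4)/(2.351e-06) = 0.4886 Ω
Segment 2: A = 1.02 mm² = 1.020e-06 m²
R₂ = (5.92×10^-8)(16.4)/(1.020e-06) = 0.9518 Ω
R = R₁ + R₂ = 1.44 Ω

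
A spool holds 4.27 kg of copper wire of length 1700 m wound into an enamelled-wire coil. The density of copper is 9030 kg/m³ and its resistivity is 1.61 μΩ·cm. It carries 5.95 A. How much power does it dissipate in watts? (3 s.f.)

ρ = 1.61 μΩ·cm = 1.61×10^-8 Ω·m
A = m/(density·L) = 4.27/(9030×1700) = 2.7816e-07 m²
R = ρL/A = (1.61×10^-8)(1700)/(2.7816e-07) = 98.4 Ω
P = I²R = (5.95)² × 98.4 = 3480 W

3480 W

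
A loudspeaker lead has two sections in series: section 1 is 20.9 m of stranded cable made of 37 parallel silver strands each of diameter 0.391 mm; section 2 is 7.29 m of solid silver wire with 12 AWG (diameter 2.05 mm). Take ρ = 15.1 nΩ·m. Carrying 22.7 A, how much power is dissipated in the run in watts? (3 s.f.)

ρ = 15.1 nΩ·m = 1.51×10^-8 Ω·m
Section 1: A_strand = π(1.9550e-04)² = 1.201e-07 m²; R₁ = ρL/(N·A_s) = (1.51×10^-8)(20.9)/(37×1.201e-07) = 0.07104 Ω
Section 2: A = π(2.05/2 mm)² = π(1.0250e-03 m)² = 3.301e-06 m²
R₂ = (1.51×10^-8)(7.29)/(3.301e-06) = 0.03335 Ω
R = R₁ + R₂ = 0.1044 Ω
P = I²R = (22.7)² × 0.1044 = 53.8 W

53.8 W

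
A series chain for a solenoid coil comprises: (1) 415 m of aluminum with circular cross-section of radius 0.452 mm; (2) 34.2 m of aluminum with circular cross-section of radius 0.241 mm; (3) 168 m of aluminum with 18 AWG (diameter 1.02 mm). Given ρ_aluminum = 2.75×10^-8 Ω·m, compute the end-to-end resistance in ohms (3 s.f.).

Seg 1: A = πr² = π(4.5200e-04 m)² = 6.418e-07 m²
R_1 = (2.75×10^-8)(415)/(6.418e-07) = 17.78 Ω
Seg 2: A = πr² = π(2.4100e-04 m)² = 1.825e-07 m²
R_2 = (2.75×10^-8)(34.2)/(1.825e-07) = 5.154 Ω
Seg 3: A = π(1.02/2 mm)² = π(5.1000e-04 m)² = 8.171e-07 m²
R_3 = (2.75×10^-8)(168)/(8.171e-07) = 5.654 Ω
R_total = R_1 + R_2 + R_3 = 28.6 Ω

28.6 Ω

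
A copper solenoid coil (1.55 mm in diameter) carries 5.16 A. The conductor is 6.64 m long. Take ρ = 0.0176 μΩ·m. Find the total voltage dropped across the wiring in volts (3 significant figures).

ρ = 0.0176 μΩ·m = 1.76×10^-8 Ω·m
A = π(d/2)² = π(7.7500e-04 m)² = 1.887e-06 m²
R = ρL/A = (1.76×10^-8)(6.64)/(1.887e-06) = 0.06193 Ω
V = IR = 5.16 × 0.06193 = 0.320 V

0.320 V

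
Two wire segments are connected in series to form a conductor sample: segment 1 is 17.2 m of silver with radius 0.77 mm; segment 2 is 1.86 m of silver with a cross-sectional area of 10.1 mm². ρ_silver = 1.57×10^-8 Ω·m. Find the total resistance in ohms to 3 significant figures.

Segment 1: A = πr² = π(7.7000e-04 m)² = 1.863e-06 m²
R₁ = ρL/A = (1.57×10^-8)(17.2)/(1.863e-06) = 0.145 Ω
Segment 2: A = 10.1 mm² = 1.010e-05 m²
R₂ = (1.57×10^-8)(1.86)/(1.010e-05) = 0.002891 Ω
R = R₁ + R₂ = 0.148 Ω

0.148 Ω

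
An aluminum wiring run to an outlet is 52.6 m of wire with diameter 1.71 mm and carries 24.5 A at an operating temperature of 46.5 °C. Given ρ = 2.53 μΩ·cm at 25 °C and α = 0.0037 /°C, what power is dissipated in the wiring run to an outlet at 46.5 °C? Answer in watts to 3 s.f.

ρ = 2.53 μΩ·cm = 2.53×10^-8 Ω·m
A = π(d/2)² = π(8.5500e-04 m)² = 2.297e-06 m²
R₍25₎ = ρL/A = (2.53×10^-8)(52.6)/(2.297e-06) = 0.5795 Ω
R₍46.5₎ = R₍25₎(1 + αΔT) = 0.5795 × (1 + 0.0037×21.5) = 0.6256 Ω
P = I²R = (24.5)² × 0.6256 = 375 W

375 W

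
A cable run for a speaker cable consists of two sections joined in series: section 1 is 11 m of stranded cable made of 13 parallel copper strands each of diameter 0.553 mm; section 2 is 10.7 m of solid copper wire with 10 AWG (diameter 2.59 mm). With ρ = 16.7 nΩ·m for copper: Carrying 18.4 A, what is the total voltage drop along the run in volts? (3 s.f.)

1.71 V

ρ = 16.7 nΩ·m = 1.67×10^-8 Ω·m
Section 1: A_strand = π(2.7650e-04)² = 2.402e-07 m²; R₁ = ρL/(N·A_s) = (1.67×10^-8)(11)/(13×2.402e-07) = 0.05883 Ω
Section 2: A = π(2.59/2 mm)² = π(1.2950e-03 m)² = 5.269e-06 m²
R₂ = (1.67×10^-8)(10.7)/(5.269e-06) = 0.03392 Ω
R = R₁ + R₂ = 0.09275 Ω
V = IR = 18.4 × 0.09275 = 1.71 V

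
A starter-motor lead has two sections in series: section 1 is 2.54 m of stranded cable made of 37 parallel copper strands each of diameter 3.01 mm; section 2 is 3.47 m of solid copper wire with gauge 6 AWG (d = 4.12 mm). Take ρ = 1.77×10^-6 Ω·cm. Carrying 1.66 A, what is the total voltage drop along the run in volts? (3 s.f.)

0.00793 V

ρ = 1.77×10^-6 Ω·cm = 1.77×10^-8 Ω·m
Section 1: A_strand = π(1.5050e-03)² = 7.116e-06 m²; R₁ = ρL/(N·A_s) = (1.77×10^-8)(2.54)/(37×7.116e-06) = 1.708×10^-4 Ω
Section 2: A = π(4.12/2 mm)² = π(2.0600e-03 m)² = 1.333e-05 m²
R₂ = (1.77×10^-8)(3.47)/(1.333e-05) = 0.004607 Ω
R = R₁ + R₂ = 0.004778 Ω
V = IR = 1.66 × 0.004778 = 0.00793 V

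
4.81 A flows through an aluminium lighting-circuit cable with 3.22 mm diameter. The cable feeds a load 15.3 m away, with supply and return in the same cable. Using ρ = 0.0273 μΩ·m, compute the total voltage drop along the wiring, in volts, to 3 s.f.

0.493 V

ρ = 0.0273 μΩ·m = 2.73×10^-8 Ω·m
A = π(d/2)² = π(1.6100e-03 m)² = 8.143e-06 m²
Total conductor length (both ways) L = 2 × 15.3 = 30.6 m
R = ρL/A = (2.73×10^-8)(30.6)/(8.143e-06) = 0.1026 Ω
V = IR = 4.81 × 0.1026 = 0.493 V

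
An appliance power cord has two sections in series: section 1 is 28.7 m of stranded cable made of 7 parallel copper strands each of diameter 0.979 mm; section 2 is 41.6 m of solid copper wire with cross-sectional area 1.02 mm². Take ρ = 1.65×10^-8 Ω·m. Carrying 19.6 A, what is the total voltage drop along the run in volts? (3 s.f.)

Section 1: A_strand = π(4.8950e-04)² = 7.528e-07 m²; R₁ = ρL/(N·A_s) = (1.65×10^-8)(28.7)/(7×7.528e-07) = 0.08987 Ω
Section 2: A = 1.02 mm² = 1.020e-06 m²
R₂ = (1.65×10^-8)(41.6)/(1.020e-06) = 0.6729 Ω
R = R₁ + R₂ = 0.7628 Ω
V = IR = 19.6 × 0.7628 = 15.0 V

15.0 V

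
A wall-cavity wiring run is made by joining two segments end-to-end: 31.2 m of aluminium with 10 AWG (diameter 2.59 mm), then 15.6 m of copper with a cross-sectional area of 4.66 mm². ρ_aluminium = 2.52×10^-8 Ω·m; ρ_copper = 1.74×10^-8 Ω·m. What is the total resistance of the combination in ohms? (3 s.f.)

0.207 Ω

Segment 1: A = π(2.59/2 mm)² = π(1.2950e-03 m)² = 5.269e-06 m²
R₁ = ρL/A = (2.52×10^-8)(31.2)/(5.269e-06) = 0.1492 Ω
Segment 2: A = 4.66 mm² = 4.660e-06 m²
R₂ = (1.74×10^-8)(15.6)/(4.660e-06) = 0.05825 Ω
R = R₁ + R₂ = 0.207 Ω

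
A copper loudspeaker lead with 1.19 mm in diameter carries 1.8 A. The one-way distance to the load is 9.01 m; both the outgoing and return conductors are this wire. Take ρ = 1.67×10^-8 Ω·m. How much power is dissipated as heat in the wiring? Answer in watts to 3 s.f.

A = π(d/2)² = π(5.9500e-04 m)² = 1.112e-06 m²
Total conductor length (both ways) L = 2 × 9.01 = 18.02 m
R = ρL/A = (1.67×10^-8)(18.02)/(1.112e-06) = 0.2706 Ω
P = I²R = (1.8)² × 0.2706 = 0.877 W

0.877 W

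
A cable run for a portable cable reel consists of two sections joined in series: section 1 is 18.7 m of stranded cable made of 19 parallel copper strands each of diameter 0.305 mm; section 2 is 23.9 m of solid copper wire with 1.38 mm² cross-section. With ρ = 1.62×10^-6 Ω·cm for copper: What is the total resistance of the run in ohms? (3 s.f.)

ρ = 1.62×10^-6 Ω·cm = 1.62×10^-8 Ω·m
Section 1: A_strand = π(1.5250e-04)² = 7.306e-08 m²; R₁ = ρL/(N·A_s) = (1.62×10^-8)(18.7)/(19×7.306e-08) = 0.2182 Ω
Section 2: A = 1.38 mm² = 1.380e-06 m²
R₂ = (1.62×10^-8)(23.9)/(1.380e-06) = 0.2806 Ω
R = R₁ + R₂ = 0.499 Ω

0.499 Ω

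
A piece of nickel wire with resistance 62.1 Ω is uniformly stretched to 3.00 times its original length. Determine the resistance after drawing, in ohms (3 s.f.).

Volume constant ⇒ A' = A/k with k = 3. R' = ρ(kL)/(A/k) = k²R.
R' = 9 × 62.1 = 559 Ω

559 Ω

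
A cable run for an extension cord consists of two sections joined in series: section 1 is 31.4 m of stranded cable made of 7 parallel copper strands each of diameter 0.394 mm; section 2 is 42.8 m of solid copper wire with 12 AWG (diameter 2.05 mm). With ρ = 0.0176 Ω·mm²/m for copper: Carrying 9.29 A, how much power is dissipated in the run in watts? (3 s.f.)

ρ = 0.0176 Ω·mm²/m = 1.76×10^-8 Ω·m
Section 1: A_strand = π(1.9700e-04)² = 1.219e-07 m²; R₁ = ρL/(N·A_s) = (1.76×10^-8)(31.4)/(7×1.219e-07) = 0.6475 Ω
Section 2: A = π(2.05/2 mm)² = π(1.0250e-03 m)² = 3.301e-06 m²
R₂ = (1.76×10^-8)(42.8)/(3.301e-06) = 0.2282 Ω
R = R₁ + R₂ = 0.8758 Ω
P = I²R = (9.29)² × 0.8758 = 75.6 W

75.6 W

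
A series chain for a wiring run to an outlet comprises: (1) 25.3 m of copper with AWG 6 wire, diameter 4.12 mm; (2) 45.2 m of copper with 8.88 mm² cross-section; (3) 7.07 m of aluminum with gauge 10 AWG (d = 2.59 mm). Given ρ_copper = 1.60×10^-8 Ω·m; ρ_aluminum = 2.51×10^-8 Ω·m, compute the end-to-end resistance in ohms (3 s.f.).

0.145 Ω

Seg 1: A = π(4.12/2 mm)² = π(2.0600e-03 m)² = 1.333e-05 m²
R_1 = (1.60×10^-8)(25.3)/(1.333e-05) = 0.03036 Ω
Seg 2: A = 8.88 mm² = 8.880e-06 m²
R_2 = (1.60×10^-8)(45.2)/(8.880e-06) = 0.08144 Ω
Seg 3: A = π(2.59/2 mm)² = π(1.2950e-03 m)² = 5.269e-06 m²
R_3 = (2.51×10^-8)(7.07)/(5.269e-06) = 0.03368 Ω
R_total = R_1 + R_2 + R_3 = 0.145 Ω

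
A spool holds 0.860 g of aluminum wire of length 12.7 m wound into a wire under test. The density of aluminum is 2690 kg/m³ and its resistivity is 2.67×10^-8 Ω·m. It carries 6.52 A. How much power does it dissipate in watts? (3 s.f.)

573 W

A = m/(density·L) = 8.600×10^-4/(2690×12.7) = 2.5173e-08 m²
R = ρL/A = (2.67×10^-8)(12.7)/(2.5173e-08) = 13.47 Ω
P = I²R = (6.52)² × 13.47 = 573 W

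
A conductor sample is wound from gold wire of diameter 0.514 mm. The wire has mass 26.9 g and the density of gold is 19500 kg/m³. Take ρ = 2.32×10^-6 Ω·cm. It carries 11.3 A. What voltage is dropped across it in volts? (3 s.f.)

8.40 V

ρ = 2.32×10^-6 Ω·cm = 2.32×10^-8 Ω·m
A = π(d/2)² = π(2.5700e-04 m)² = 2.0750e-07 m²
L = m/(density·A) = 0.0269/(19500×2.0750e-07) = 6.648 m
R = ρL/A = (2.32×10^-8)(6.648)/(2.0750e-07) = 0.7433 Ω
V = IR = 11.3 × 0.7433 = 8.40 V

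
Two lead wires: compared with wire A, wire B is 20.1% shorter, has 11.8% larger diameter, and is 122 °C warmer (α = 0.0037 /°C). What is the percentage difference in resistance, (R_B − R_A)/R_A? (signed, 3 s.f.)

-7.22%

R ∝ ρL/d² with ρ ∝ (1+αΔT), so R_B/R_A = (1 − 20.1/100) × (1 + 11.8/100)⁻² × (1 + 0.0037×122)
= 0.799 × 0.8001 × 1.451 = 0.9278
(R_B − R_A)/R_A = 0.9278 − 1 = -7.22%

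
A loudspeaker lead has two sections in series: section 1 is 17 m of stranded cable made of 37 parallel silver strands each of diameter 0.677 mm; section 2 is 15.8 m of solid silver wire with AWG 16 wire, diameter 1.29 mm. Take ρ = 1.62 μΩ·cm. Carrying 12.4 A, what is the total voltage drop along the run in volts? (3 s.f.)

2.68 V

ρ = 1.62 μΩ·cm = 1.62×10^-8 Ω·m
Section 1: A_strand = π(3.3850e-04)² = 3.600e-07 m²; R₁ = ρL/(N·A_s) = (1.62×10^-8)(17)/(37×3.600e-07) = 0.02068 Ω
Section 2: A = π(1.29/2 mm)² = π(6.4500e-04 m)² = 1.307e-06 m²
R₂ = (1.62×10^-8)(15.8)/(1.307e-06) = 0.1958 Ω
R = R₁ + R₂ = 0.2165 Ω
V = IR = 12.4 × 0.2165 = 2.68 V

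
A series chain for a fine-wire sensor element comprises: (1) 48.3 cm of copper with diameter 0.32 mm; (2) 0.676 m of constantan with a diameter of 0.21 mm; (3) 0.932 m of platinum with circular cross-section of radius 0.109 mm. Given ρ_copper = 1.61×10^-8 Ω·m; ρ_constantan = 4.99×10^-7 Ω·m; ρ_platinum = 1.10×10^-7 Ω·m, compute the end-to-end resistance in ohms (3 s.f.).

Seg 1: A = π(d/2)² = π(1.6000e-04 m)² = 8.042e-08 m²
R_1 = (1.61×10^-8)(0.483)/(8.042e-08) = 0.09669 Ω
Seg 2: A = π(d/2)² = π(1.0500e-04 m)² = 3.464e-08 m²
R_2 = (4.99×10^-7)(0.676)/(3.464e-08) = 9.739 Ω
Seg 3: A = πr² = π(1.0900e-04 m)² = 3.733e-08 m²
R_3 = (1.10×10^-7)(0.932)/(3.733e-08) = 2.747 Ω
R_total = R_1 + R_2 + R_3 = 12.6 Ω

12.6 Ω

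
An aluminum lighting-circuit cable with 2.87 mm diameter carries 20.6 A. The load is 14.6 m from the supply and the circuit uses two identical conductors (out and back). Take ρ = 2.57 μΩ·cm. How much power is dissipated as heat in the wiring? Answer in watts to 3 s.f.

49.2 W

ρ = 2.57 μΩ·cm = 2.57×10^-8 Ω·m
A = π(d/2)² = π(1.4350e-03 m)² = 6.469e-06 m²
Total conductor length (both ways) L = 2 × 14.6 = 29.2 m
R = ρL/A = (2.57×10^-8)(29.2)/(6.469e-06) = 0.116 Ω
P = I²R = (20.6)² × 0.116 = 49.2 W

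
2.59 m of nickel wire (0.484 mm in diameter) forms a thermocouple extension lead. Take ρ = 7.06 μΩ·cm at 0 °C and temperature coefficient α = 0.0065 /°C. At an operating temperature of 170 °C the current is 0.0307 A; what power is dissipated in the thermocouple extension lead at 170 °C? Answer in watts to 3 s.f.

0.00197 W

ρ = 7.06 μΩ·cm = 7.06×10^-8 Ω·m
A = π(d/2)² = π(2.4200e-04 m)² = 1.840e-07 m²
R₍0₎ = ρL/A = (7.06×10^-8)(2.59)/(1.840e-07) = 0.9939 Ω
R₍170₎ = R₍0₎(1 + αΔT) = 0.9939 × (1 + 0.0065×170) = 2.092 Ω
P = I²R = (0.0307)² × 2.092 = 0.00197 W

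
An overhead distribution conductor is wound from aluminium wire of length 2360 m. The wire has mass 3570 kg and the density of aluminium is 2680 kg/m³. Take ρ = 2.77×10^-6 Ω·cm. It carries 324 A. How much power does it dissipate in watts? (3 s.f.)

12200 W

ρ = 2.77×10^-6 Ω·cm = 2.77×10^-8 Ω·m
A = m/(density·L) = 3570/(2680×2360) = 5.6444e-04 m²
R = ρL/A = (2.77×10^-8)(2360)/(5.6444e-04) = 0.1158 Ω
P = I²R = (324)² × 0.1158 = 12200 W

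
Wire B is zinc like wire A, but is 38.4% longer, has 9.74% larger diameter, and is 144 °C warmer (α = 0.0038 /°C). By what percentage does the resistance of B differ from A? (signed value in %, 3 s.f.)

R ∝ ρL/d² with ρ ∝ (1+αΔT), so R_B/R_A = (1 + 38.4/100) × (1 + 9.74/100)⁻² × (1 + 0.0038×144)
= 1.384 × 0.8304 × 1.547 = 1.778
(R_B − R_A)/R_A = 1.778 − 1 = 77.8%

77.8%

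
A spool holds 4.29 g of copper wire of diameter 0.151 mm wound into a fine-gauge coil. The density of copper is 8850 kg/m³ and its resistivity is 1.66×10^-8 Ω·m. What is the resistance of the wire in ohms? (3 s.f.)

A = π(d/2)² = π(7.5500e-05 m)² = 1.7908e-08 m²
L = m/(density·A) = 0.00429/(8850×1.7908e-08) = 27.07 m
R = ρL/A = (1.66×10^-8)(27.07)/(1.7908e-08) = 25.1 Ω

25.1 Ω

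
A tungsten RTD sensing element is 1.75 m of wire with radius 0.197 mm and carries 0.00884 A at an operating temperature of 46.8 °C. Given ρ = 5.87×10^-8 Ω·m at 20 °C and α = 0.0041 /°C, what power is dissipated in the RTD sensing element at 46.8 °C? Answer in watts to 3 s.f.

A = πr² = π(1.9700e-04 m)² = 1.219e-07 m²
R₍20₎ = ρL/A = (5.87×10^-8)(1.75)/(1.219e-07) = 0.8425 Ω
R₍46.8₎ = R₍20₎(1 + αΔT) = 0.8425 × (1 + 0.0041×26.8) = 0.9351 Ω
P = I²R = (0.00884)² × 0.9351 = 7.31×10^-5 W

7.31×10^-5 W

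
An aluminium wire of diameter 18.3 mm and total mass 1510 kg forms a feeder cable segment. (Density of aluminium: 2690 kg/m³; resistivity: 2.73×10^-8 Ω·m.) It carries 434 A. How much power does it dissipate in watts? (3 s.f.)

41700 W

A = π(d/2)² = π(9.1500e-03 m)² = 2.6302e-04 m²
L = m/(density·A) = 1510/(2690×2.6302e-04) = 2134 m
R = ρL/A = (2.73×10^-8)(2134)/(2.6302e-04) = 0.2215 Ω
P = I²R = (434)² × 0.2215 = 41700 W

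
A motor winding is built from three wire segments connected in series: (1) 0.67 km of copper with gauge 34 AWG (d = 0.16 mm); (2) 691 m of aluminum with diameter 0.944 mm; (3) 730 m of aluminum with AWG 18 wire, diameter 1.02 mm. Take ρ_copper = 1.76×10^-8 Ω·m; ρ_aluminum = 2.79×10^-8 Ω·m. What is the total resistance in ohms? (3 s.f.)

639 Ω

Seg 1: A = π(0.16/2 mm)² = π(8.0000e-05 m)² = 2.011e-08 m²
R_1 = (1.76×10^-8)(670)/(2.011e-08) = 586.5 Ω
Seg 2: A = π(d/2)² = π(4.7200e-04 m)² = 6.999e-07 m²
R_2 = (2.79×10^-8)(691)/(6.999e-07) = 27.55 Ω
Seg 3: A = π(1.02/2 mm)² = π(5.1000e-04 m)² = 8.171e-07 m²
R_3 = (2.79×10^-8)(730)/(8.171e-07) = 24.93 Ω
R_total = R_1 + R_2 + R_3 = 639 Ω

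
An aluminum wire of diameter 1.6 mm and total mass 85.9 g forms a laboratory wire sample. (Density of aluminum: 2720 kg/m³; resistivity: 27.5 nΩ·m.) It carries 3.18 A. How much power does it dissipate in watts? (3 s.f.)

2.17 W

ρ = 27.5 nΩ·m = 2.75×10^-8 Ω·m
A = π(d/2)² = π(8.0000e-04 m)² = 2.0106e-06 m²
L = m/(density·A) = 0.0859/(2720×2.0106e-06) = 15.71 m
R = ρL/A = (2.75×10^-8)(15.71)/(2.0106e-06) = 0.2148 Ω
P = I²R = (3.18)² × 0.2148 = 2.17 W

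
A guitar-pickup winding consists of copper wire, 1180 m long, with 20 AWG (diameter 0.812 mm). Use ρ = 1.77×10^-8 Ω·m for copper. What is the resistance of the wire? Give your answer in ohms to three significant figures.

A = π(0.812/2 mm)² = π(4.0600e-04 m)² = 5.178e-07 m²
R = ρL/A = (1.77×10^-8)(1180 m)/(5.178e-07 m²) = 40.3 Ω

40.3 Ω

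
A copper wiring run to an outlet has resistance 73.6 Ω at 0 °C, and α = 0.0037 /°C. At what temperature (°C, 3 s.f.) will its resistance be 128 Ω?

R = R₀(1 + α(T − T₀)) ⇒ T = T₀ + (R/R₀ − 1)/α
T = 0 + (128/73.6 − 1)/0.0037 = 0 + (0.7391)/0.0037 = 200 °C

200 °C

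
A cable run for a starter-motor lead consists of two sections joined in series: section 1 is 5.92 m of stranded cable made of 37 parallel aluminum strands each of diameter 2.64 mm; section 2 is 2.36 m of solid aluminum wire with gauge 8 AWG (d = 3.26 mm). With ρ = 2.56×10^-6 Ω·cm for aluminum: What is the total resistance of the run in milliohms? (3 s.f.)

7.99 mΩ

ρ = 2.56×10^-6 Ω·cm = 2.56×10^-8 Ω·m
Section 1: A_strand = π(1.3200e-03)² = 5.474e-06 m²; R₁ = ρL/(N·A_s) = (2.56×10^-8)(5.92)/(37×5.474e-06) = 7.483×10^-4 Ω
Section 2: A = π(3.26/2 mm)² = π(1.6300e-03 m)² = 8.347e-06 m²
R₂ = (2.56×10^-8)(2.36)/(8.347e-06) = 0.007238 Ω
R = R₁ + R₂ = 7.99 mΩ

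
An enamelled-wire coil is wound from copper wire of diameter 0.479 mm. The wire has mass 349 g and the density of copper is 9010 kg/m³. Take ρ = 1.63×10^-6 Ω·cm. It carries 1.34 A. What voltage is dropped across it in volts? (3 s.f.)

26.1 V

ρ = 1.63×10^-6 Ω·cm = 1.63×10^-8 Ω·m
A = π(d/2)² = π(2.3950e-04 m)² = 1.8020e-07 m²
L = m/(density·A) = 0.349/(9010×1.8020e-07) = 215 m
R = ρL/A = (1.63×10^-8)(215)/(1.8020e-07) = 19.44 Ω
V = IR = 1.34 × 19.44 = 26.1 V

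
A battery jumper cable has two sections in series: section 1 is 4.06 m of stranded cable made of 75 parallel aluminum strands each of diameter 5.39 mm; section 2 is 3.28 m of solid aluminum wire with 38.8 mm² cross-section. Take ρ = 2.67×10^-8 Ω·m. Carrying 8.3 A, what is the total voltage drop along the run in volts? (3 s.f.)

Section 1: A_strand = π(2.6950e-03)² = 2.282e-05 m²; R₁ = ρL/(N·A_s) = (2.67×10^-8)(4.06)/(75×2.282e-05) = 6.334×10^-5 Ω
Section 2: A = 38.8 mm² = 3.880e-05 m²
R₂ = (2.67×10^-8)(3.28)/(3.880e-05) = 0.002257 Ω
R = R₁ + R₂ = 0.00232 Ω
V = IR = 8.3 × 0.00232 = 0.0193 V

0.0193 V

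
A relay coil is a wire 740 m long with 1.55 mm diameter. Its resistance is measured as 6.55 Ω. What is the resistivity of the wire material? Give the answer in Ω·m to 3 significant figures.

A = π(d/2)² = π(7.7500e-04 m)² = 1.887e-06 m²
ρ = RA/L = (6.55)(1.887e-06)/(740) = 1.67×10^-8 Ω·m

1.67×10^-8 Ω·m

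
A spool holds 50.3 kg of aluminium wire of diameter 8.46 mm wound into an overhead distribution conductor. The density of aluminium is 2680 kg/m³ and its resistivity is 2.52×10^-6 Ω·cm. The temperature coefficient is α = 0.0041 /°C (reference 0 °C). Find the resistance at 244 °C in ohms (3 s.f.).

0.299 Ω

ρ = 2.52×10^-6 Ω·cm = 2.52×10^-8 Ω·m
A = π(d/2)² = π(4.2300e-03 m)² = 5.6212e-05 m²
L = m/(density·A) = 50.3/(2680×5.6212e-05) = 333.9 m
R = ρL/A = (2.52×10^-8)(333.9)/(5.6212e-05) = 0.1497 Ω
R(244 °C) = 0.1497 × (1 + 0.0041×244) = 0.299 Ω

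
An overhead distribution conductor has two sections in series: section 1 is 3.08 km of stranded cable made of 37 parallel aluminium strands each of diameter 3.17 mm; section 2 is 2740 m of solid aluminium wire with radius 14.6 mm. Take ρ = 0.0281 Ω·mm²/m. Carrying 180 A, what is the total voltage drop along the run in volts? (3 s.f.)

74.0 V

ρ = 0.0281 Ω·mm²/m = 2.81×10^-8 Ω·m
Section 1: A_strand = π(1.5850e-03)² = 7.892e-06 m²; R₁ = ρL/(N·A_s) = (2.81×10^-8)(3080)/(37×7.892e-06) = 0.2964 Ω
Section 2: A = πr² = π(1.4600e-02 m)² = 6.697e-04 m²
R₂ = (2.81×10^-8)(2740)/(6.697e-04) = 0.115 Ω
R = R₁ + R₂ = 0.4114 Ω
V = IR = 180 × 0.4114 = 74.0 V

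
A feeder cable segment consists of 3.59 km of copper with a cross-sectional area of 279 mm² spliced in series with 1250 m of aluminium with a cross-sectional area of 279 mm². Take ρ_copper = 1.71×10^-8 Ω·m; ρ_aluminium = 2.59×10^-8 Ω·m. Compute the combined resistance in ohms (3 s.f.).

Segment 1: A = 279 mm² = 2.790e-04 m²
R₁ = ρL/A = (1.71×10^-8)(3590)/(2.790e-04) = 0.22 Ω
R₂ = (2.59×10^-8)(1250)/(2.790e-04) = 0.116 Ω
R = R₁ + R₂ = 0.336 Ω

0.336 Ω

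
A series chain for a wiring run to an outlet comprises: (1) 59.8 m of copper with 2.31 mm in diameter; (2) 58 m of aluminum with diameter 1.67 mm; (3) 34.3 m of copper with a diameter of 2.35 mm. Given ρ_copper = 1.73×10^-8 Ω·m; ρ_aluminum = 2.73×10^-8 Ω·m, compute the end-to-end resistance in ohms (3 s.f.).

Seg 1: A = π(d/2)² = π(1.1550e-03 m)² = 4.191e-06 m²
R_1 = (1.73×10^-8)(59.8)/(4.191e-06) = 0.2469 Ω
Seg 2: A = π(d/2)² = π(8.3500e-04 m)² = 2.190e-06 m²
R_2 = (2.73×10^-8)(58)/(2.190e-06) = 0.7229 Ω
Seg 3: A = π(d/2)² = π(1.1750e-03 m)² = 4.337e-06 m²
R_3 = (1.73×10^-8)(34.3)/(4.337e-06) = 0.1368 Ω
R_total = R_1 + R_2 + R_3 = 1.11 Ω

1.11 Ω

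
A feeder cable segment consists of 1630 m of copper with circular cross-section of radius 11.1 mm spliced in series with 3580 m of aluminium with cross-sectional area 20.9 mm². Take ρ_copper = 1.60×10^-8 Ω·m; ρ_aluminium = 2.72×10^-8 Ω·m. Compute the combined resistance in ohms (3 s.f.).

4.73 Ω

Segment 1: A = πr² = π(1.1100e-02 m)² = 3.871e-04 m²
R₁ = ρL/A = (1.60×10^-8)(1630)/(3.871e-04) = 0.06738 Ω
Segment 2: A = 20.9 mm² = 2.090e-05 m²
R₂ = (2.72×10^-8)(3580)/(2.090e-05) = 4.659 Ω
R = R₁ + R₂ = 4.73 Ω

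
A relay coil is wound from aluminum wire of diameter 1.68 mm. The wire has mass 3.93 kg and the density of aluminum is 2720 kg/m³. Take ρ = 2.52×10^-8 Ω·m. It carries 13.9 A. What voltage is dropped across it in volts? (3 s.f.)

103 V

A = π(d/2)² = π(8.4000e-04 m)² = 2.2167e-06 m²
L = m/(density·A) = 3.93/(2720×2.2167e-06) = 651.8 m
R = ρL/A = (2.52×10^-8)(651.8)/(2.2167e-06) = 7.41 Ω
V = IR = 13.9 × 7.41 = 103 V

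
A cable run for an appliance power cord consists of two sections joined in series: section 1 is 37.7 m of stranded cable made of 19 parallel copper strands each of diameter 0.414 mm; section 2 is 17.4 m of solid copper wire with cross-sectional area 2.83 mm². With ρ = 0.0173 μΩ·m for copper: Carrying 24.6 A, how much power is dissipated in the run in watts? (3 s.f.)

ρ = 0.0173 μΩ·m = 1.73×10^-8 Ω·m
Section 1: A_strand = π(2.0700e-04)² = 1.346e-07 m²; R₁ = ρL/(N·A_s) = (1.73×10^-8)(37.7)/(19×1.346e-07) = 0.255 Ω
Section 2: A = 2.83 mm² = 2.830e-06 m²
R₂ = (1.73×10^-8)(17.4)/(2.830e-06) = 0.1064 Ω
R = R₁ + R₂ = 0.3614 Ω
P = I²R = (24.6)² × 0.3614 = 219 W

219 W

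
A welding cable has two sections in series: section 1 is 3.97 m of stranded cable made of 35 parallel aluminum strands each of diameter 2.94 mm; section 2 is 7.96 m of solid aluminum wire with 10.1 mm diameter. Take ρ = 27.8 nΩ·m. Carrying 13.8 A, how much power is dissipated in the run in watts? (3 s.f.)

0.614 W

ρ = 27.8 nΩ·m = 2.78×10^-8 Ω·m
Section 1: A_strand = π(1.4700e-03)² = 6.789e-06 m²; R₁ = ρL/(N·A_s) = (2.78×10^-8)(3.97)/(35×6.789e-06) = 4.645×10^-4 Ω
Section 2: A = π(d/2)² = π(5.0500e-03 m)² = 8.012e-05 m²
R₂ = (2.78×10^-8)(7.96)/(8.012e-05) = 0.002762 Ω
R = R₁ + R₂ = 0.003227 Ω
P = I²R = (13.8)² × 0.003227 = 0.614 W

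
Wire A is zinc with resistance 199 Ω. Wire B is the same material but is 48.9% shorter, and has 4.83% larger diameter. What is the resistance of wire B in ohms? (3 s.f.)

92.5 Ω

R ∝ L/d², so R_B/R_A = (1 − 48.9/100) × (1 + 4.83/100)⁻²
= 0.511 × 0.91 = 0.465
R_B = 0.465 × 199 = 92.5 Ω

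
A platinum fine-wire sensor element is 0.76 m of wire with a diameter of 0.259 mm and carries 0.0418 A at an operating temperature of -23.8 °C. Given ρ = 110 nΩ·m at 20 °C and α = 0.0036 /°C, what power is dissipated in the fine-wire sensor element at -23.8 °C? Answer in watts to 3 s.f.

0.00234 W

ρ = 110 nΩ·m = 1.10×10^-7 Ω·m
A = π(d/2)² = π(1.2950e-04 m)² = 5.269e-08 m²
R₍20₎ = ρL/A = (1.10×10^-7)(0.76)/(5.269e-08) = 1.587 Ω
R₍-23.8₎ = R₍20₎(1 + αΔT) = 1.587 × (1 + 0.0036×-43.8) = 1.337 Ω
P = I²R = (0.0418)² × 1.337 = 0.00234 W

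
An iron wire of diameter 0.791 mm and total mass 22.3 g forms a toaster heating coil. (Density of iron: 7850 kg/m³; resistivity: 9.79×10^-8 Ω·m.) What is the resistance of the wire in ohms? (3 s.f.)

A = π(d/2)² = π(3.9550e-04 m)² = 4.9141e-07 m²
L = m/(density·A) = 0.0223/(7850×4.9141e-07) = 5.781 m
R = ρL/A = (9.79×10^-8)(5.781)/(4.9141e-07) = 1.15 Ω

1.15 Ω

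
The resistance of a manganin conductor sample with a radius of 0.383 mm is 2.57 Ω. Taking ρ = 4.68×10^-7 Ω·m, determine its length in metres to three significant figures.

2.53 m

A = πr² = π(3.8300e-04 m)² = 4.608e-07 m²
L = RA/ρ = (2.57)(4.608e-07)/(4.68×10^-7) = 2.53 m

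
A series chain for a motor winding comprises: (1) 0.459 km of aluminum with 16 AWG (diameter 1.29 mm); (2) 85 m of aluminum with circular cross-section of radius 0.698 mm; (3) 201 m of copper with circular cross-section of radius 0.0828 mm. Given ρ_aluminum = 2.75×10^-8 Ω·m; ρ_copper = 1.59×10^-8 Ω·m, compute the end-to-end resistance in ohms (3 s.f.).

160 Ω

Seg 1: A = π(1.29/2 mm)² = π(6.4500e-04 m)² = 1.307e-06 m²
R_1 = (2.75×10^-8)(459)/(1.307e-06) = 9.658 Ω
Seg 2: A = πr² = π(6.9800e-04 m)² = 1.531e-06 m²
R_2 = (2.75×10^-8)(85)/(1.531e-06) = 1.527 Ω
Seg 3: A = πr² = π(8.2800e-05 m)² = 2.154e-08 m²
R_3 = (1.59×10^-8)(201)/(2.154e-08) = 148.4 Ω
R_total = R_1 + R_2 + R_3 = 160 Ω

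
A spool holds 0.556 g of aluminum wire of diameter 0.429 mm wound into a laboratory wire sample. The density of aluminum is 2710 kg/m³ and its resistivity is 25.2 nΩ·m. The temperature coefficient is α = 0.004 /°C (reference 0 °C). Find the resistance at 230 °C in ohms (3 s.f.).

0.475 Ω

ρ = 25.2 nΩ·m = 2.52×10^-8 Ω·m
A = π(d/2)² = π(2.1450e-04 m)² = 1.4455e-07 m²
L = m/(density·A) = 5.560×10^-4/(2710×1.4455e-07) = 1.419 m
R = ρL/A = (2.52×10^-8)(1.419)/(1.4455e-07) = 0.2475 Ω
R(230 °C) = 0.2475 × (1 + 0.004×230) = 0.475 Ω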